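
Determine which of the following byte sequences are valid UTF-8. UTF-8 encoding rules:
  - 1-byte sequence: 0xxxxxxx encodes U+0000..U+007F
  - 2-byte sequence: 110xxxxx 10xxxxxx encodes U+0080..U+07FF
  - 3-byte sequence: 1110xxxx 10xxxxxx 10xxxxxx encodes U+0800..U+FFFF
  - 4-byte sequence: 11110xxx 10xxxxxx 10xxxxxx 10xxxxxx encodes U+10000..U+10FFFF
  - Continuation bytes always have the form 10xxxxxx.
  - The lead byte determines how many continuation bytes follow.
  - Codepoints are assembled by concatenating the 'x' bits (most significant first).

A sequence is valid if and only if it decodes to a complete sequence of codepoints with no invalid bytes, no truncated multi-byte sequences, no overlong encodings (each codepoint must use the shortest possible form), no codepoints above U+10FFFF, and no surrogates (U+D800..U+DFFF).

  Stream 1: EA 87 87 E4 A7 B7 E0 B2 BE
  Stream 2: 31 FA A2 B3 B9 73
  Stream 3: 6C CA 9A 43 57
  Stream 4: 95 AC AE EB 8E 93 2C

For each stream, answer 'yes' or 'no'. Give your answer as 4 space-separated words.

Answer: yes no yes no

Derivation:
Stream 1: decodes cleanly. VALID
Stream 2: error at byte offset 1. INVALID
Stream 3: decodes cleanly. VALID
Stream 4: error at byte offset 0. INVALID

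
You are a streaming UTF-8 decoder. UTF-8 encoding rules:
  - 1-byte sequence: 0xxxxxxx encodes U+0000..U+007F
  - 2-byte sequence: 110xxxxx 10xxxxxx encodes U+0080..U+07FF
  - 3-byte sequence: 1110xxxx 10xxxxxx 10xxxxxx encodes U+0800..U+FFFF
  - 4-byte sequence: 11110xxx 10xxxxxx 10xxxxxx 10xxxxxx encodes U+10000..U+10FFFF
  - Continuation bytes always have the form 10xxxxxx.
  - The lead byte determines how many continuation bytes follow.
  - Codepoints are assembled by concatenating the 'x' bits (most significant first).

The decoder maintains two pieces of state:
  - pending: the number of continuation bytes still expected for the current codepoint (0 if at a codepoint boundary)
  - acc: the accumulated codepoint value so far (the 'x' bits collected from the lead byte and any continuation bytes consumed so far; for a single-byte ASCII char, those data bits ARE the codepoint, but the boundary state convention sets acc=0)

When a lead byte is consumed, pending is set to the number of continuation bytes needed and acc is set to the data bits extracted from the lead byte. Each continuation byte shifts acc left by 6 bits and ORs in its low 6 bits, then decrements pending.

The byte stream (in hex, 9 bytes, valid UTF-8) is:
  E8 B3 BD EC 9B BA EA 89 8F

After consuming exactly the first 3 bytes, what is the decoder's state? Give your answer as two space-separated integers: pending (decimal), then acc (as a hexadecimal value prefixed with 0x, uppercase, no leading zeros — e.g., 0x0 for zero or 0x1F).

Answer: 0 0x8CFD

Derivation:
Byte[0]=E8: 3-byte lead. pending=2, acc=0x8
Byte[1]=B3: continuation. acc=(acc<<6)|0x33=0x233, pending=1
Byte[2]=BD: continuation. acc=(acc<<6)|0x3D=0x8CFD, pending=0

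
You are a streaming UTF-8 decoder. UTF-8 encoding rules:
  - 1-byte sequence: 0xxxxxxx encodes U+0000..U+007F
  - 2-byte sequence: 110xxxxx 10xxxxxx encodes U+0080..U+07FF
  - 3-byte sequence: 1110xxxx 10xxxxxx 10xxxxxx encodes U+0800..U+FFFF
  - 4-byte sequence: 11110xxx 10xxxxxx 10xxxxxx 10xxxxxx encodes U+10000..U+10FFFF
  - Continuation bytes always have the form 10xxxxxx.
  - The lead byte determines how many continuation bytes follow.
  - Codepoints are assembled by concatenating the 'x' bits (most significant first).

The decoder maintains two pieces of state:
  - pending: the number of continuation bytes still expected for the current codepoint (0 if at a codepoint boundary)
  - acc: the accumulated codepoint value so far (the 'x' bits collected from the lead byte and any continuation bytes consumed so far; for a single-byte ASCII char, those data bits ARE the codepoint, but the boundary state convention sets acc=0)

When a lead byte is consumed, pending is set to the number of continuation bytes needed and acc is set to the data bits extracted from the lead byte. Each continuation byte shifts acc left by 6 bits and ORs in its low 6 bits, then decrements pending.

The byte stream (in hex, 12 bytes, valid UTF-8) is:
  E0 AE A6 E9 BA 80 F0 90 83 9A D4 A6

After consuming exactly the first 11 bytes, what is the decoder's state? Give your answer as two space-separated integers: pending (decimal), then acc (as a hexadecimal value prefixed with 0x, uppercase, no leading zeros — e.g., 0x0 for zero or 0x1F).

Byte[0]=E0: 3-byte lead. pending=2, acc=0x0
Byte[1]=AE: continuation. acc=(acc<<6)|0x2E=0x2E, pending=1
Byte[2]=A6: continuation. acc=(acc<<6)|0x26=0xBA6, pending=0
Byte[3]=E9: 3-byte lead. pending=2, acc=0x9
Byte[4]=BA: continuation. acc=(acc<<6)|0x3A=0x27A, pending=1
Byte[5]=80: continuation. acc=(acc<<6)|0x00=0x9E80, pending=0
Byte[6]=F0: 4-byte lead. pending=3, acc=0x0
Byte[7]=90: continuation. acc=(acc<<6)|0x10=0x10, pending=2
Byte[8]=83: continuation. acc=(acc<<6)|0x03=0x403, pending=1
Byte[9]=9A: continuation. acc=(acc<<6)|0x1A=0x100DA, pending=0
Byte[10]=D4: 2-byte lead. pending=1, acc=0x14

Answer: 1 0x14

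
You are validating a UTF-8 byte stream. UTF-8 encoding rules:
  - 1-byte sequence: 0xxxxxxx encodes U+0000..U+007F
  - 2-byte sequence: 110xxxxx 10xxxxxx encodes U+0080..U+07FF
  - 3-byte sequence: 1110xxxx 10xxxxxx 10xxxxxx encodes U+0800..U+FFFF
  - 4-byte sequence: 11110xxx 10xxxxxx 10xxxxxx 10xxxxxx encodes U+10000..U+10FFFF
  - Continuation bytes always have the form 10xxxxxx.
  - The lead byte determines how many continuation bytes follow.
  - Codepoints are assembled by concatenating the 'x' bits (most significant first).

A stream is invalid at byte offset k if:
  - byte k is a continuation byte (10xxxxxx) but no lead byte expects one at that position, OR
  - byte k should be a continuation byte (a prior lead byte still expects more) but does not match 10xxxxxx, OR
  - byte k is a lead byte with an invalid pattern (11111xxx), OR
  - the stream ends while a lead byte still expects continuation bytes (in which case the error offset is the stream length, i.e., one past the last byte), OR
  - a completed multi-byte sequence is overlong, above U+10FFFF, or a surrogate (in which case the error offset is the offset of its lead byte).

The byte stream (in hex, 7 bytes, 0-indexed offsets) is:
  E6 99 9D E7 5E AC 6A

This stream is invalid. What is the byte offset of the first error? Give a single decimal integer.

Byte[0]=E6: 3-byte lead, need 2 cont bytes. acc=0x6
Byte[1]=99: continuation. acc=(acc<<6)|0x19=0x199
Byte[2]=9D: continuation. acc=(acc<<6)|0x1D=0x665D
Completed: cp=U+665D (starts at byte 0)
Byte[3]=E7: 3-byte lead, need 2 cont bytes. acc=0x7
Byte[4]=5E: expected 10xxxxxx continuation. INVALID

Answer: 4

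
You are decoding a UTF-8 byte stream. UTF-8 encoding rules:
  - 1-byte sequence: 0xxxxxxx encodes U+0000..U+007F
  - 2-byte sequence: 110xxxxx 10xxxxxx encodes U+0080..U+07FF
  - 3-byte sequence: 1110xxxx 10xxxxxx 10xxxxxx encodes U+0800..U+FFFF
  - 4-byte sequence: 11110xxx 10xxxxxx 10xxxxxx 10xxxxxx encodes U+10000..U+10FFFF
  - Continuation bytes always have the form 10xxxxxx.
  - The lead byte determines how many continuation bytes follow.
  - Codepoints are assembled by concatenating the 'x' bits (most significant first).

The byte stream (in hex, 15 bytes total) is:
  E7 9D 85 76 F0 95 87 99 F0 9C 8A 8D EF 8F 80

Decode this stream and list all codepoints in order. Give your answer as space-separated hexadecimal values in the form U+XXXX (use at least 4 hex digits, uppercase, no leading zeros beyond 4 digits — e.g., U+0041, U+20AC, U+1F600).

Byte[0]=E7: 3-byte lead, need 2 cont bytes. acc=0x7
Byte[1]=9D: continuation. acc=(acc<<6)|0x1D=0x1DD
Byte[2]=85: continuation. acc=(acc<<6)|0x05=0x7745
Completed: cp=U+7745 (starts at byte 0)
Byte[3]=76: 1-byte ASCII. cp=U+0076
Byte[4]=F0: 4-byte lead, need 3 cont bytes. acc=0x0
Byte[5]=95: continuation. acc=(acc<<6)|0x15=0x15
Byte[6]=87: continuation. acc=(acc<<6)|0x07=0x547
Byte[7]=99: continuation. acc=(acc<<6)|0x19=0x151D9
Completed: cp=U+151D9 (starts at byte 4)
Byte[8]=F0: 4-byte lead, need 3 cont bytes. acc=0x0
Byte[9]=9C: continuation. acc=(acc<<6)|0x1C=0x1C
Byte[10]=8A: continuation. acc=(acc<<6)|0x0A=0x70A
Byte[11]=8D: continuation. acc=(acc<<6)|0x0D=0x1C28D
Completed: cp=U+1C28D (starts at byte 8)
Byte[12]=EF: 3-byte lead, need 2 cont bytes. acc=0xF
Byte[13]=8F: continuation. acc=(acc<<6)|0x0F=0x3CF
Byte[14]=80: continuation. acc=(acc<<6)|0x00=0xF3C0
Completed: cp=U+F3C0 (starts at byte 12)

Answer: U+7745 U+0076 U+151D9 U+1C28D U+F3C0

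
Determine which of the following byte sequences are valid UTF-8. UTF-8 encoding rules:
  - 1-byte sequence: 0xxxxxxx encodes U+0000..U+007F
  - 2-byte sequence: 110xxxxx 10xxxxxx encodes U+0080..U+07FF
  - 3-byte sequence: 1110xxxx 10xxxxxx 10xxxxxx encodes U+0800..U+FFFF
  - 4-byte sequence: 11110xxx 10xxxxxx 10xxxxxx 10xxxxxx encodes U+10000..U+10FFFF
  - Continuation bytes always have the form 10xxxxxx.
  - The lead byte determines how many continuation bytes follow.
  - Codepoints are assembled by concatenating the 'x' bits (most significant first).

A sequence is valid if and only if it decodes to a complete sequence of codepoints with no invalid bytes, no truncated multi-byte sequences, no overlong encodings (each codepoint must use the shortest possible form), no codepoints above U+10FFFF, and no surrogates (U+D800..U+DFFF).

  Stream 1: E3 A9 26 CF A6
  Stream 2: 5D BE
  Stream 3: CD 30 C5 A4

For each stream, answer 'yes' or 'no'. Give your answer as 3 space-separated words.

Stream 1: error at byte offset 2. INVALID
Stream 2: error at byte offset 1. INVALID
Stream 3: error at byte offset 1. INVALID

Answer: no no no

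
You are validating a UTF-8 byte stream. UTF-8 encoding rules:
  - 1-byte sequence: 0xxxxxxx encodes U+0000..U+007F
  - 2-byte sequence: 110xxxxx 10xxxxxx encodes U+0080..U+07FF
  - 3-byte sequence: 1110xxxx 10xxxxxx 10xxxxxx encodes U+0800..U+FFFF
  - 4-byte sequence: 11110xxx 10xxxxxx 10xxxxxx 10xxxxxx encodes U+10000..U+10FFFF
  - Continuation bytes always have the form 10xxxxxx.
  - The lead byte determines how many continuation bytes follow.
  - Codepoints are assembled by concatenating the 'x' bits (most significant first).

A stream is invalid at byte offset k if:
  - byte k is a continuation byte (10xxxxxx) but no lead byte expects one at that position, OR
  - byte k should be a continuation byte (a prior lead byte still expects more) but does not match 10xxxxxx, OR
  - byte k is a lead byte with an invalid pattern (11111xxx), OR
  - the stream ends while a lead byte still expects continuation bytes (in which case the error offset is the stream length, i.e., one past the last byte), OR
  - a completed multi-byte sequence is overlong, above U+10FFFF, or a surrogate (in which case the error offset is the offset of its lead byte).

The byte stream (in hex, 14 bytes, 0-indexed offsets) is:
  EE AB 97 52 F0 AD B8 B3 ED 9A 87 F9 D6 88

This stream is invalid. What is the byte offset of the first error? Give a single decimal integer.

Byte[0]=EE: 3-byte lead, need 2 cont bytes. acc=0xE
Byte[1]=AB: continuation. acc=(acc<<6)|0x2B=0x3AB
Byte[2]=97: continuation. acc=(acc<<6)|0x17=0xEAD7
Completed: cp=U+EAD7 (starts at byte 0)
Byte[3]=52: 1-byte ASCII. cp=U+0052
Byte[4]=F0: 4-byte lead, need 3 cont bytes. acc=0x0
Byte[5]=AD: continuation. acc=(acc<<6)|0x2D=0x2D
Byte[6]=B8: continuation. acc=(acc<<6)|0x38=0xB78
Byte[7]=B3: continuation. acc=(acc<<6)|0x33=0x2DE33
Completed: cp=U+2DE33 (starts at byte 4)
Byte[8]=ED: 3-byte lead, need 2 cont bytes. acc=0xD
Byte[9]=9A: continuation. acc=(acc<<6)|0x1A=0x35A
Byte[10]=87: continuation. acc=(acc<<6)|0x07=0xD687
Completed: cp=U+D687 (starts at byte 8)
Byte[11]=F9: INVALID lead byte (not 0xxx/110x/1110/11110)

Answer: 11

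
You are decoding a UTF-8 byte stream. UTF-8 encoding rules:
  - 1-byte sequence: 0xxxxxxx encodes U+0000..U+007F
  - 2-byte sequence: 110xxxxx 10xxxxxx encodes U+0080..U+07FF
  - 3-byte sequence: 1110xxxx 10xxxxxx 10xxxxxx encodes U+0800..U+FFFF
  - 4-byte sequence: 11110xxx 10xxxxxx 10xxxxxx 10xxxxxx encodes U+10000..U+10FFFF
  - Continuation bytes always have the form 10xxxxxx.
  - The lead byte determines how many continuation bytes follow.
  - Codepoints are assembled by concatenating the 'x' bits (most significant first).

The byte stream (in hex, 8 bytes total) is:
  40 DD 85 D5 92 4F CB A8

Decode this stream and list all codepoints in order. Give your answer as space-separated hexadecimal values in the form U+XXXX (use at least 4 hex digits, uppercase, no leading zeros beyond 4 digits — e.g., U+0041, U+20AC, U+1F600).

Answer: U+0040 U+0745 U+0552 U+004F U+02E8

Derivation:
Byte[0]=40: 1-byte ASCII. cp=U+0040
Byte[1]=DD: 2-byte lead, need 1 cont bytes. acc=0x1D
Byte[2]=85: continuation. acc=(acc<<6)|0x05=0x745
Completed: cp=U+0745 (starts at byte 1)
Byte[3]=D5: 2-byte lead, need 1 cont bytes. acc=0x15
Byte[4]=92: continuation. acc=(acc<<6)|0x12=0x552
Completed: cp=U+0552 (starts at byte 3)
Byte[5]=4F: 1-byte ASCII. cp=U+004F
Byte[6]=CB: 2-byte lead, need 1 cont bytes. acc=0xB
Byte[7]=A8: continuation. acc=(acc<<6)|0x28=0x2E8
Completed: cp=U+02E8 (starts at byte 6)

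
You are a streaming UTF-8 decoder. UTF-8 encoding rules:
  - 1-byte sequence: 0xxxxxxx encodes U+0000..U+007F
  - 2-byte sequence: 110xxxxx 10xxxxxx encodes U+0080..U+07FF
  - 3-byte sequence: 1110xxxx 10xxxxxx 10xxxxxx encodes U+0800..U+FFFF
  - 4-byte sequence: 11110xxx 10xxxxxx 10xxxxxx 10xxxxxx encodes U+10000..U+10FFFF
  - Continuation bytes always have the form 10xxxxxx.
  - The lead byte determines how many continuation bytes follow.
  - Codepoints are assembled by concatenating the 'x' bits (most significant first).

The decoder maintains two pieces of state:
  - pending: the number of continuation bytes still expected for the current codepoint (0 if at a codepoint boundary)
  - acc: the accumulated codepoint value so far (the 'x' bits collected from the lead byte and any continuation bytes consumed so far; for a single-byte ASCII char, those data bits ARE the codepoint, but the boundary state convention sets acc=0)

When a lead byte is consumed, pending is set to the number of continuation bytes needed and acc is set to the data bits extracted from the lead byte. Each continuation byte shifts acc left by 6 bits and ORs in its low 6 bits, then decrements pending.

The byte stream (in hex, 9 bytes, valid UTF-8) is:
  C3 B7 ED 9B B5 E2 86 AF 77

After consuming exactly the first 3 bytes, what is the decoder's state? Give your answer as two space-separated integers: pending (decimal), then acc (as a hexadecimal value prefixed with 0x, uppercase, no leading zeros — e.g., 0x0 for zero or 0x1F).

Byte[0]=C3: 2-byte lead. pending=1, acc=0x3
Byte[1]=B7: continuation. acc=(acc<<6)|0x37=0xF7, pending=0
Byte[2]=ED: 3-byte lead. pending=2, acc=0xD

Answer: 2 0xD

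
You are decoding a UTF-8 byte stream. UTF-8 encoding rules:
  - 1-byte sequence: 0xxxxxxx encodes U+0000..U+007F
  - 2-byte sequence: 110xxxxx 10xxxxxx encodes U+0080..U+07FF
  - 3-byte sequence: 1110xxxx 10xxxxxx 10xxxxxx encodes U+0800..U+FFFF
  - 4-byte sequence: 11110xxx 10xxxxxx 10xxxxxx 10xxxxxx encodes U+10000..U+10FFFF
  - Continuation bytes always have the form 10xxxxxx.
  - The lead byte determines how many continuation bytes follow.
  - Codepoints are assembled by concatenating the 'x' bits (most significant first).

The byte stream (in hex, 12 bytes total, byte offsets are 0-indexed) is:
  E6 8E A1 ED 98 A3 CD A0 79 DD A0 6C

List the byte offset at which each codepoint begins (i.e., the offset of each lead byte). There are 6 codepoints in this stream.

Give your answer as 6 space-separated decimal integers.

Byte[0]=E6: 3-byte lead, need 2 cont bytes. acc=0x6
Byte[1]=8E: continuation. acc=(acc<<6)|0x0E=0x18E
Byte[2]=A1: continuation. acc=(acc<<6)|0x21=0x63A1
Completed: cp=U+63A1 (starts at byte 0)
Byte[3]=ED: 3-byte lead, need 2 cont bytes. acc=0xD
Byte[4]=98: continuation. acc=(acc<<6)|0x18=0x358
Byte[5]=A3: continuation. acc=(acc<<6)|0x23=0xD623
Completed: cp=U+D623 (starts at byte 3)
Byte[6]=CD: 2-byte lead, need 1 cont bytes. acc=0xD
Byte[7]=A0: continuation. acc=(acc<<6)|0x20=0x360
Completed: cp=U+0360 (starts at byte 6)
Byte[8]=79: 1-byte ASCII. cp=U+0079
Byte[9]=DD: 2-byte lead, need 1 cont bytes. acc=0x1D
Byte[10]=A0: continuation. acc=(acc<<6)|0x20=0x760
Completed: cp=U+0760 (starts at byte 9)
Byte[11]=6C: 1-byte ASCII. cp=U+006C

Answer: 0 3 6 8 9 11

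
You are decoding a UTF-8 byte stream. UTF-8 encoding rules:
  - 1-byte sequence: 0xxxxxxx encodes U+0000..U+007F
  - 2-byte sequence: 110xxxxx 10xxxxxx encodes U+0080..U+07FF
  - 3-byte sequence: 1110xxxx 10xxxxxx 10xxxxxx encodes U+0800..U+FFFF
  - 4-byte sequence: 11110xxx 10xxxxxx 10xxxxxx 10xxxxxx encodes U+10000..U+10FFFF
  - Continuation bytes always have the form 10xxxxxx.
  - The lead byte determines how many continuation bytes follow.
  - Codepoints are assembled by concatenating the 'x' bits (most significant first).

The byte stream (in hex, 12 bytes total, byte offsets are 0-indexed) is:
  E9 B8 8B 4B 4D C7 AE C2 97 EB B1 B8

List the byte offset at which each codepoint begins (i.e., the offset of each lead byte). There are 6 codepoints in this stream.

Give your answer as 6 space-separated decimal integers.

Answer: 0 3 4 5 7 9

Derivation:
Byte[0]=E9: 3-byte lead, need 2 cont bytes. acc=0x9
Byte[1]=B8: continuation. acc=(acc<<6)|0x38=0x278
Byte[2]=8B: continuation. acc=(acc<<6)|0x0B=0x9E0B
Completed: cp=U+9E0B (starts at byte 0)
Byte[3]=4B: 1-byte ASCII. cp=U+004B
Byte[4]=4D: 1-byte ASCII. cp=U+004D
Byte[5]=C7: 2-byte lead, need 1 cont bytes. acc=0x7
Byte[6]=AE: continuation. acc=(acc<<6)|0x2E=0x1EE
Completed: cp=U+01EE (starts at byte 5)
Byte[7]=C2: 2-byte lead, need 1 cont bytes. acc=0x2
Byte[8]=97: continuation. acc=(acc<<6)|0x17=0x97
Completed: cp=U+0097 (starts at byte 7)
Byte[9]=EB: 3-byte lead, need 2 cont bytes. acc=0xB
Byte[10]=B1: continuation. acc=(acc<<6)|0x31=0x2F1
Byte[11]=B8: continuation. acc=(acc<<6)|0x38=0xBC78
Completed: cp=U+BC78 (starts at byte 9)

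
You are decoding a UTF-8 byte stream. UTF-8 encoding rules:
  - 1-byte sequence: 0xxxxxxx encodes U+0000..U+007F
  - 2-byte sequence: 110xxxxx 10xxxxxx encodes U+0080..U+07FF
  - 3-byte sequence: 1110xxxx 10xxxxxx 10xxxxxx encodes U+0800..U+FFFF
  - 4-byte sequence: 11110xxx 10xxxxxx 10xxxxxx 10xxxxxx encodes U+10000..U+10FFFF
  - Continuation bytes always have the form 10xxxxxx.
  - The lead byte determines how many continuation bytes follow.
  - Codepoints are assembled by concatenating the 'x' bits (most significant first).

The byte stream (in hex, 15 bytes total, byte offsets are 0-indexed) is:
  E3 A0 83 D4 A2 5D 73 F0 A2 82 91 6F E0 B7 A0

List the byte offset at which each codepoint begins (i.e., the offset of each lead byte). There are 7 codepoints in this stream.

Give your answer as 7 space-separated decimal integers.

Byte[0]=E3: 3-byte lead, need 2 cont bytes. acc=0x3
Byte[1]=A0: continuation. acc=(acc<<6)|0x20=0xE0
Byte[2]=83: continuation. acc=(acc<<6)|0x03=0x3803
Completed: cp=U+3803 (starts at byte 0)
Byte[3]=D4: 2-byte lead, need 1 cont bytes. acc=0x14
Byte[4]=A2: continuation. acc=(acc<<6)|0x22=0x522
Completed: cp=U+0522 (starts at byte 3)
Byte[5]=5D: 1-byte ASCII. cp=U+005D
Byte[6]=73: 1-byte ASCII. cp=U+0073
Byte[7]=F0: 4-byte lead, need 3 cont bytes. acc=0x0
Byte[8]=A2: continuation. acc=(acc<<6)|0x22=0x22
Byte[9]=82: continuation. acc=(acc<<6)|0x02=0x882
Byte[10]=91: continuation. acc=(acc<<6)|0x11=0x22091
Completed: cp=U+22091 (starts at byte 7)
Byte[11]=6F: 1-byte ASCII. cp=U+006F
Byte[12]=E0: 3-byte lead, need 2 cont bytes. acc=0x0
Byte[13]=B7: continuation. acc=(acc<<6)|0x37=0x37
Byte[14]=A0: continuation. acc=(acc<<6)|0x20=0xDE0
Completed: cp=U+0DE0 (starts at byte 12)

Answer: 0 3 5 6 7 11 12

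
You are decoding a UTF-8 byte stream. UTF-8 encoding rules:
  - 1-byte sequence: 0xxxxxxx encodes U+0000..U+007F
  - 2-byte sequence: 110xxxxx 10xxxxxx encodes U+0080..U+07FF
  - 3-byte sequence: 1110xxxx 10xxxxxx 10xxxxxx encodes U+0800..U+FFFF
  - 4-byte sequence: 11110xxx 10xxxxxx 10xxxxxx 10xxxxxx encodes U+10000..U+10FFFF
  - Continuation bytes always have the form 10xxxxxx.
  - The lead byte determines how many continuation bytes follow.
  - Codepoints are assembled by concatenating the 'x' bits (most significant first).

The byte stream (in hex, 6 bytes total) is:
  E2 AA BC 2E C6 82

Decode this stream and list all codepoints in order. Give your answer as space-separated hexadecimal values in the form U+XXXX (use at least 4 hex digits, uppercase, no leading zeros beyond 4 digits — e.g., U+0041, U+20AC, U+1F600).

Byte[0]=E2: 3-byte lead, need 2 cont bytes. acc=0x2
Byte[1]=AA: continuation. acc=(acc<<6)|0x2A=0xAA
Byte[2]=BC: continuation. acc=(acc<<6)|0x3C=0x2ABC
Completed: cp=U+2ABC (starts at byte 0)
Byte[3]=2E: 1-byte ASCII. cp=U+002E
Byte[4]=C6: 2-byte lead, need 1 cont bytes. acc=0x6
Byte[5]=82: continuation. acc=(acc<<6)|0x02=0x182
Completed: cp=U+0182 (starts at byte 4)

Answer: U+2ABC U+002E U+0182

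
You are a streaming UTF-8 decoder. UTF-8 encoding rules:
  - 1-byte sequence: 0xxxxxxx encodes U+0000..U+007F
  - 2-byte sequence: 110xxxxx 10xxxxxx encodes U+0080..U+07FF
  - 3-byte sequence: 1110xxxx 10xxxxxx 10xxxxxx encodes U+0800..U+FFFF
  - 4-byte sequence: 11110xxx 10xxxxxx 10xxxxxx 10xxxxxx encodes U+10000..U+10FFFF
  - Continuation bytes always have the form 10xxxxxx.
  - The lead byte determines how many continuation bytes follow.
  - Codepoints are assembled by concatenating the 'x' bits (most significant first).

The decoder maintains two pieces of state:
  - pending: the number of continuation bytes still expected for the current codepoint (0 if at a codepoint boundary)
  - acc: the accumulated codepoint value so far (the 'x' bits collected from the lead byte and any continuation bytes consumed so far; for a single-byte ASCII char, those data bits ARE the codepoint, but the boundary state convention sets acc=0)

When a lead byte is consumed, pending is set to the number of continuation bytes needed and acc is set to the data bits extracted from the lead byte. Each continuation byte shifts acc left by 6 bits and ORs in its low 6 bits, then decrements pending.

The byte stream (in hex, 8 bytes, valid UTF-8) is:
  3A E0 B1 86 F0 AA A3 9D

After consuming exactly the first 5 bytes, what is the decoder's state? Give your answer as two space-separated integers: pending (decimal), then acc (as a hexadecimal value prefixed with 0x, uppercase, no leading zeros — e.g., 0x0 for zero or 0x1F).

Answer: 3 0x0

Derivation:
Byte[0]=3A: 1-byte. pending=0, acc=0x0
Byte[1]=E0: 3-byte lead. pending=2, acc=0x0
Byte[2]=B1: continuation. acc=(acc<<6)|0x31=0x31, pending=1
Byte[3]=86: continuation. acc=(acc<<6)|0x06=0xC46, pending=0
Byte[4]=F0: 4-byte lead. pending=3, acc=0x0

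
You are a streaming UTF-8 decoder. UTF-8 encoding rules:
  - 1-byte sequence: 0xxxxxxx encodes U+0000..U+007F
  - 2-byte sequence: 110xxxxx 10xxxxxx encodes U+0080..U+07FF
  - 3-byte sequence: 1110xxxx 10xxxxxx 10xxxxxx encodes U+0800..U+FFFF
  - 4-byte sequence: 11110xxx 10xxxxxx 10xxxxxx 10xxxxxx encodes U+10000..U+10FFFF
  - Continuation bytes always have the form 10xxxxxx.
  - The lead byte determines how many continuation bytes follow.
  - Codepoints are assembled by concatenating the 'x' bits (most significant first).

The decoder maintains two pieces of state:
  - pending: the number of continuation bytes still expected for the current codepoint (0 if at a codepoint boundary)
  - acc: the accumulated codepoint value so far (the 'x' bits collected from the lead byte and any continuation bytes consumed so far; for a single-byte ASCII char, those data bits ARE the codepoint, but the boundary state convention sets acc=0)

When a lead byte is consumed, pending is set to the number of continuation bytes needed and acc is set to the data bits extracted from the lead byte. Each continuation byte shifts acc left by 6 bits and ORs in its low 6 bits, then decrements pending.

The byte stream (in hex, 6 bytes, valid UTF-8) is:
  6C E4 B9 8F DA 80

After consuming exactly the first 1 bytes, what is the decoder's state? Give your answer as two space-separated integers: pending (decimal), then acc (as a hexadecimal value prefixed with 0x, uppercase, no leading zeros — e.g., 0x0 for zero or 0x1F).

Answer: 0 0x0

Derivation:
Byte[0]=6C: 1-byte. pending=0, acc=0x0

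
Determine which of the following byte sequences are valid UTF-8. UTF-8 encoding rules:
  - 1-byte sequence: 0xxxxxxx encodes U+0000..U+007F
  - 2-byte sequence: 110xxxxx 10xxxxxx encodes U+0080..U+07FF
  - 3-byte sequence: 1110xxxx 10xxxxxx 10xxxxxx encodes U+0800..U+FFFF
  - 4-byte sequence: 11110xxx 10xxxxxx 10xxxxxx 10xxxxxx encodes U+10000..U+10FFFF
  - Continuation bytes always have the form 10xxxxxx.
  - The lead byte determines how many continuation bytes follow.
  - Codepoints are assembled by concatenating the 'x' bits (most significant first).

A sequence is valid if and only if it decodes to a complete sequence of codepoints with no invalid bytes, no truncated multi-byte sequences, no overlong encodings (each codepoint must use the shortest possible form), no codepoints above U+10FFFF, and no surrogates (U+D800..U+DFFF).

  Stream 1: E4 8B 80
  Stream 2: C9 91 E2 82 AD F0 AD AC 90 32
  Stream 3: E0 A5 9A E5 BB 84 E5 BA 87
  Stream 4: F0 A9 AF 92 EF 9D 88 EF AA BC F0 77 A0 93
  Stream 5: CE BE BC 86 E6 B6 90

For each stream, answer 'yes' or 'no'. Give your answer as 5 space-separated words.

Stream 1: decodes cleanly. VALID
Stream 2: decodes cleanly. VALID
Stream 3: decodes cleanly. VALID
Stream 4: error at byte offset 11. INVALID
Stream 5: error at byte offset 2. INVALID

Answer: yes yes yes no no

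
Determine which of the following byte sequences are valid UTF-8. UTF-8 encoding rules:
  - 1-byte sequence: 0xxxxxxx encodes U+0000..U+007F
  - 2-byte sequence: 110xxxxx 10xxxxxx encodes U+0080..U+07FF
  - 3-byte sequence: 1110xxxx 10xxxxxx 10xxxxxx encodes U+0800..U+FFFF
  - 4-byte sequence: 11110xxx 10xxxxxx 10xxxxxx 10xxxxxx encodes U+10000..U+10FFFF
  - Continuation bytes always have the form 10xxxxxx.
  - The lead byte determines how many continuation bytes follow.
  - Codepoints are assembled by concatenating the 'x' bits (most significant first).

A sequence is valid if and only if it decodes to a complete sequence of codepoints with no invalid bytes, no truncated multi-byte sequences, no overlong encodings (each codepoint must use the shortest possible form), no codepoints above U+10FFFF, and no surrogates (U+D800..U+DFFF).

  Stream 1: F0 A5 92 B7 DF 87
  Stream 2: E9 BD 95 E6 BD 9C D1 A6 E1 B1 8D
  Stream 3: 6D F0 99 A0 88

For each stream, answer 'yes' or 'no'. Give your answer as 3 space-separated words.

Answer: yes yes yes

Derivation:
Stream 1: decodes cleanly. VALID
Stream 2: decodes cleanly. VALID
Stream 3: decodes cleanly. VALID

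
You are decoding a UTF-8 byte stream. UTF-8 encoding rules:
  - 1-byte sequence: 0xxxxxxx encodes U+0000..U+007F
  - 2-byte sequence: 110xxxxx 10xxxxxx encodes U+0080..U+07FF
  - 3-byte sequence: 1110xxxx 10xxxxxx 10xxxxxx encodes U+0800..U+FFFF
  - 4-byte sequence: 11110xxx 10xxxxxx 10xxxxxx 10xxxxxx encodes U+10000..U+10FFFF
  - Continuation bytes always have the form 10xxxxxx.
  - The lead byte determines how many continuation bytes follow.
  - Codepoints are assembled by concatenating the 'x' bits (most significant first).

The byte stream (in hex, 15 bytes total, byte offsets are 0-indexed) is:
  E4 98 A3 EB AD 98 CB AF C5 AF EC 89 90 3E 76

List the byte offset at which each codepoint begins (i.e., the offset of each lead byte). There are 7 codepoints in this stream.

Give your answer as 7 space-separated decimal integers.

Answer: 0 3 6 8 10 13 14

Derivation:
Byte[0]=E4: 3-byte lead, need 2 cont bytes. acc=0x4
Byte[1]=98: continuation. acc=(acc<<6)|0x18=0x118
Byte[2]=A3: continuation. acc=(acc<<6)|0x23=0x4623
Completed: cp=U+4623 (starts at byte 0)
Byte[3]=EB: 3-byte lead, need 2 cont bytes. acc=0xB
Byte[4]=AD: continuation. acc=(acc<<6)|0x2D=0x2ED
Byte[5]=98: continuation. acc=(acc<<6)|0x18=0xBB58
Completed: cp=U+BB58 (starts at byte 3)
Byte[6]=CB: 2-byte lead, need 1 cont bytes. acc=0xB
Byte[7]=AF: continuation. acc=(acc<<6)|0x2F=0x2EF
Completed: cp=U+02EF (starts at byte 6)
Byte[8]=C5: 2-byte lead, need 1 cont bytes. acc=0x5
Byte[9]=AF: continuation. acc=(acc<<6)|0x2F=0x16F
Completed: cp=U+016F (starts at byte 8)
Byte[10]=EC: 3-byte lead, need 2 cont bytes. acc=0xC
Byte[11]=89: continuation. acc=(acc<<6)|0x09=0x309
Byte[12]=90: continuation. acc=(acc<<6)|0x10=0xC250
Completed: cp=U+C250 (starts at byte 10)
Byte[13]=3E: 1-byte ASCII. cp=U+003E
Byte[14]=76: 1-byte ASCII. cp=U+0076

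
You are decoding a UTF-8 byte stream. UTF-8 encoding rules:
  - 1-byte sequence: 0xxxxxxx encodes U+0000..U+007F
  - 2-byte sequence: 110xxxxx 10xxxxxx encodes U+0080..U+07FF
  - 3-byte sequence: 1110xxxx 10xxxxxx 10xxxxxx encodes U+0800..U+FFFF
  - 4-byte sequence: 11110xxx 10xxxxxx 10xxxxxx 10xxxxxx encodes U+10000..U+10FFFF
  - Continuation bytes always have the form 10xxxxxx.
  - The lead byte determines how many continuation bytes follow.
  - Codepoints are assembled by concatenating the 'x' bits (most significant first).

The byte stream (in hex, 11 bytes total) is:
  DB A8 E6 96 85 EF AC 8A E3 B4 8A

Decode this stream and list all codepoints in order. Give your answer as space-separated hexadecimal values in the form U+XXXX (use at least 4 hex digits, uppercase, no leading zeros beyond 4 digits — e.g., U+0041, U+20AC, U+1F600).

Byte[0]=DB: 2-byte lead, need 1 cont bytes. acc=0x1B
Byte[1]=A8: continuation. acc=(acc<<6)|0x28=0x6E8
Completed: cp=U+06E8 (starts at byte 0)
Byte[2]=E6: 3-byte lead, need 2 cont bytes. acc=0x6
Byte[3]=96: continuation. acc=(acc<<6)|0x16=0x196
Byte[4]=85: continuation. acc=(acc<<6)|0x05=0x6585
Completed: cp=U+6585 (starts at byte 2)
Byte[5]=EF: 3-byte lead, need 2 cont bytes. acc=0xF
Byte[6]=AC: continuation. acc=(acc<<6)|0x2C=0x3EC
Byte[7]=8A: continuation. acc=(acc<<6)|0x0A=0xFB0A
Completed: cp=U+FB0A (starts at byte 5)
Byte[8]=E3: 3-byte lead, need 2 cont bytes. acc=0x3
Byte[9]=B4: continuation. acc=(acc<<6)|0x34=0xF4
Byte[10]=8A: continuation. acc=(acc<<6)|0x0A=0x3D0A
Completed: cp=U+3D0A (starts at byte 8)

Answer: U+06E8 U+6585 U+FB0A U+3D0A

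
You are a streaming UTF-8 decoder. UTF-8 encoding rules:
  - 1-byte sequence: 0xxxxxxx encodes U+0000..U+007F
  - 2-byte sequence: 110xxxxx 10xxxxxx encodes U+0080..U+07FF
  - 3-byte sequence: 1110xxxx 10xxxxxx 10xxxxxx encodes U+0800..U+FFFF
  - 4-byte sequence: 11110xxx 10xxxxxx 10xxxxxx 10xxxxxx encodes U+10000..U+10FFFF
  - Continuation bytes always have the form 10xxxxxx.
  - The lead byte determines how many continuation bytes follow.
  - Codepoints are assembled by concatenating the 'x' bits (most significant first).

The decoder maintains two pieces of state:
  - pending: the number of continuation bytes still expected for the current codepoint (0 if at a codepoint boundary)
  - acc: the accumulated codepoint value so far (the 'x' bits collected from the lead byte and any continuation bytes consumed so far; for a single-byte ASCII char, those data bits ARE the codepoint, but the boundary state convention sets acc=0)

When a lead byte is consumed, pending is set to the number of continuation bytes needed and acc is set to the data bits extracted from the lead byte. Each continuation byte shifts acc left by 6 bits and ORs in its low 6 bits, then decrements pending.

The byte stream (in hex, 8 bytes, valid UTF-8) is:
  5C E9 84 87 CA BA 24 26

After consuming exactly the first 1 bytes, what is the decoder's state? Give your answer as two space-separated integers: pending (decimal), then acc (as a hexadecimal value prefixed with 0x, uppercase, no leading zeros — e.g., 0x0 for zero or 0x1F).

Byte[0]=5C: 1-byte. pending=0, acc=0x0

Answer: 0 0x0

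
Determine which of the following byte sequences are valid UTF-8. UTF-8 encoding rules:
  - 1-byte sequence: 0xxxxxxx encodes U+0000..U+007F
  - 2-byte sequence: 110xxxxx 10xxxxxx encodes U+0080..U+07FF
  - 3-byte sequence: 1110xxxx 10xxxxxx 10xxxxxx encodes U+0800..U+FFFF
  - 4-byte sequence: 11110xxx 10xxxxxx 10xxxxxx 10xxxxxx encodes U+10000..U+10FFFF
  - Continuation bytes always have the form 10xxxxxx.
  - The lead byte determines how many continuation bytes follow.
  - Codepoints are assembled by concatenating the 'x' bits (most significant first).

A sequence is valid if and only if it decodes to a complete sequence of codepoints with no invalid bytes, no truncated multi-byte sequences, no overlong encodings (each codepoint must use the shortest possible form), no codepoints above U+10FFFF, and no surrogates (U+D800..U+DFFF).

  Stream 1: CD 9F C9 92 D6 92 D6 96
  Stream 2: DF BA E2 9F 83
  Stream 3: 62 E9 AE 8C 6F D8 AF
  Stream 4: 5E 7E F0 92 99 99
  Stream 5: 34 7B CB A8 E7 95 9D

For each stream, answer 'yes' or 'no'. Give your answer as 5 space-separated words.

Stream 1: decodes cleanly. VALID
Stream 2: decodes cleanly. VALID
Stream 3: decodes cleanly. VALID
Stream 4: decodes cleanly. VALID
Stream 5: decodes cleanly. VALID

Answer: yes yes yes yes yes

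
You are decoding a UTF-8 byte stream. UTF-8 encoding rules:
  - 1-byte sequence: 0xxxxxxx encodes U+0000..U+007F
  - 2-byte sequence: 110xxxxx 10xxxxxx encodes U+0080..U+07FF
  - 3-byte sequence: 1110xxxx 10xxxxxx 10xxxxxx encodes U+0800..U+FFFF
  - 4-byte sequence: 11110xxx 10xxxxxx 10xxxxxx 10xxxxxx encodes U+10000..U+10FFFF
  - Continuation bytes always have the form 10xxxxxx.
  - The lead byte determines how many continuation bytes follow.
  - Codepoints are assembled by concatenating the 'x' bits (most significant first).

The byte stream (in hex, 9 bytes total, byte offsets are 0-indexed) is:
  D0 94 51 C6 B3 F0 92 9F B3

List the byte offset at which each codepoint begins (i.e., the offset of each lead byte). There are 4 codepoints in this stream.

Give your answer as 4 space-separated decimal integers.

Answer: 0 2 3 5

Derivation:
Byte[0]=D0: 2-byte lead, need 1 cont bytes. acc=0x10
Byte[1]=94: continuation. acc=(acc<<6)|0x14=0x414
Completed: cp=U+0414 (starts at byte 0)
Byte[2]=51: 1-byte ASCII. cp=U+0051
Byte[3]=C6: 2-byte lead, need 1 cont bytes. acc=0x6
Byte[4]=B3: continuation. acc=(acc<<6)|0x33=0x1B3
Completed: cp=U+01B3 (starts at byte 3)
Byte[5]=F0: 4-byte lead, need 3 cont bytes. acc=0x0
Byte[6]=92: continuation. acc=(acc<<6)|0x12=0x12
Byte[7]=9F: continuation. acc=(acc<<6)|0x1F=0x49F
Byte[8]=B3: continuation. acc=(acc<<6)|0x33=0x127F3
Completed: cp=U+127F3 (starts at byte 5)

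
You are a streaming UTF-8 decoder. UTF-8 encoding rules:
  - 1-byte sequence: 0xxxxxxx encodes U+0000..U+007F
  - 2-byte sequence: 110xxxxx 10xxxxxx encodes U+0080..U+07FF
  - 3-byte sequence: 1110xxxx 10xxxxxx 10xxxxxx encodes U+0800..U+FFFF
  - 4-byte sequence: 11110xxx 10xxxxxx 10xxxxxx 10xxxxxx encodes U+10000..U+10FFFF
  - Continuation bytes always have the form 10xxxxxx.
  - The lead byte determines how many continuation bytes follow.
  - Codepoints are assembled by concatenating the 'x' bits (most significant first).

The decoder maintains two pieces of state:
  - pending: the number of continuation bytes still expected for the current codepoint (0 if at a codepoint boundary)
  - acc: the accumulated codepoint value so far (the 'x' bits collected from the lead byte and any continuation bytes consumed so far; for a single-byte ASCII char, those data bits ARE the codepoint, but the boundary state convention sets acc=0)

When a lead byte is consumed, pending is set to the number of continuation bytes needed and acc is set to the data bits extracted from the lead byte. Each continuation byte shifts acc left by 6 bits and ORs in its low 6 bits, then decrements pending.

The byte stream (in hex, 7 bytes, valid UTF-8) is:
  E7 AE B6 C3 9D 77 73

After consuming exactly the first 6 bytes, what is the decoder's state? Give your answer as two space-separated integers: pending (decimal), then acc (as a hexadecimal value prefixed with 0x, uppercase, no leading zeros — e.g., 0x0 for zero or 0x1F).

Answer: 0 0x0

Derivation:
Byte[0]=E7: 3-byte lead. pending=2, acc=0x7
Byte[1]=AE: continuation. acc=(acc<<6)|0x2E=0x1EE, pending=1
Byte[2]=B6: continuation. acc=(acc<<6)|0x36=0x7BB6, pending=0
Byte[3]=C3: 2-byte lead. pending=1, acc=0x3
Byte[4]=9D: continuation. acc=(acc<<6)|0x1D=0xDD, pending=0
Byte[5]=77: 1-byte. pending=0, acc=0x0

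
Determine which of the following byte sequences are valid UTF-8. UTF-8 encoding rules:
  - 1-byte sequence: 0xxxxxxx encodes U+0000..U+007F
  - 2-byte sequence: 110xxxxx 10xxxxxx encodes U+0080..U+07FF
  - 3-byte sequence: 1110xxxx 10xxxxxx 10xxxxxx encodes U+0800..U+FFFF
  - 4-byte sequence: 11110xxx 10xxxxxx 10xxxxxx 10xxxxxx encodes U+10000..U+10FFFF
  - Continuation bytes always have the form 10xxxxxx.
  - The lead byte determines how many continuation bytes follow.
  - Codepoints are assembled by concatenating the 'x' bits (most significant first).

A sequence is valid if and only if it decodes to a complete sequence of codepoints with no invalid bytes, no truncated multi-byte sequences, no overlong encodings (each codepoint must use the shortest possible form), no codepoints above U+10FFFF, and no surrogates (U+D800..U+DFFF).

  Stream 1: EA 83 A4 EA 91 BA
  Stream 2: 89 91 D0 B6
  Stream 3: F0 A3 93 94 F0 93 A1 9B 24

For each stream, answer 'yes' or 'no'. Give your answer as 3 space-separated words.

Stream 1: decodes cleanly. VALID
Stream 2: error at byte offset 0. INVALID
Stream 3: decodes cleanly. VALID

Answer: yes no yes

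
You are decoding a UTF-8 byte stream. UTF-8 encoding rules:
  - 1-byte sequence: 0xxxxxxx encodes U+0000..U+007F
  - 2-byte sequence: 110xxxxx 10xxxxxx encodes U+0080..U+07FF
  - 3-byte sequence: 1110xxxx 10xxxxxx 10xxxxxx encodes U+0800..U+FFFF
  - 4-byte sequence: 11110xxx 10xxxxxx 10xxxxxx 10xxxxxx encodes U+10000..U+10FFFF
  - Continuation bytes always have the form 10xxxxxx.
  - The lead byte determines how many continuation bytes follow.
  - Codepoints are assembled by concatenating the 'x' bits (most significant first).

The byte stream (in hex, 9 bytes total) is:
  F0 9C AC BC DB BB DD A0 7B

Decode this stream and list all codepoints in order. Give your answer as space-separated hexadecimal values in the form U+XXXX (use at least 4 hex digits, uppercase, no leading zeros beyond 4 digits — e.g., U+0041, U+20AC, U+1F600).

Byte[0]=F0: 4-byte lead, need 3 cont bytes. acc=0x0
Byte[1]=9C: continuation. acc=(acc<<6)|0x1C=0x1C
Byte[2]=AC: continuation. acc=(acc<<6)|0x2C=0x72C
Byte[3]=BC: continuation. acc=(acc<<6)|0x3C=0x1CB3C
Completed: cp=U+1CB3C (starts at byte 0)
Byte[4]=DB: 2-byte lead, need 1 cont bytes. acc=0x1B
Byte[5]=BB: continuation. acc=(acc<<6)|0x3B=0x6FB
Completed: cp=U+06FB (starts at byte 4)
Byte[6]=DD: 2-byte lead, need 1 cont bytes. acc=0x1D
Byte[7]=A0: continuation. acc=(acc<<6)|0x20=0x760
Completed: cp=U+0760 (starts at byte 6)
Byte[8]=7B: 1-byte ASCII. cp=U+007B

Answer: U+1CB3C U+06FB U+0760 U+007B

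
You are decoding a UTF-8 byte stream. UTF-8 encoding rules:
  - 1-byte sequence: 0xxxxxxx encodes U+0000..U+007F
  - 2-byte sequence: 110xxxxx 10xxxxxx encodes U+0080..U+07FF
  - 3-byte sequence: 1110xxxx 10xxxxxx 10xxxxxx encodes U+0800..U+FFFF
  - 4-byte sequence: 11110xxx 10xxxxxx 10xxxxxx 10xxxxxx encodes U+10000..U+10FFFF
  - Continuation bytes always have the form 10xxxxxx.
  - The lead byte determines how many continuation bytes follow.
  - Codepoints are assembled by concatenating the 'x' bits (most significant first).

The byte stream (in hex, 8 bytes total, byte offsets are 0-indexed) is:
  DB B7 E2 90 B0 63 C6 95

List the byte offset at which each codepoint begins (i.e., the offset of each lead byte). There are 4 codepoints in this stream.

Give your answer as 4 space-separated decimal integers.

Byte[0]=DB: 2-byte lead, need 1 cont bytes. acc=0x1B
Byte[1]=B7: continuation. acc=(acc<<6)|0x37=0x6F7
Completed: cp=U+06F7 (starts at byte 0)
Byte[2]=E2: 3-byte lead, need 2 cont bytes. acc=0x2
Byte[3]=90: continuation. acc=(acc<<6)|0x10=0x90
Byte[4]=B0: continuation. acc=(acc<<6)|0x30=0x2430
Completed: cp=U+2430 (starts at byte 2)
Byte[5]=63: 1-byte ASCII. cp=U+0063
Byte[6]=C6: 2-byte lead, need 1 cont bytes. acc=0x6
Byte[7]=95: continuation. acc=(acc<<6)|0x15=0x195
Completed: cp=U+0195 (starts at byte 6)

Answer: 0 2 5 6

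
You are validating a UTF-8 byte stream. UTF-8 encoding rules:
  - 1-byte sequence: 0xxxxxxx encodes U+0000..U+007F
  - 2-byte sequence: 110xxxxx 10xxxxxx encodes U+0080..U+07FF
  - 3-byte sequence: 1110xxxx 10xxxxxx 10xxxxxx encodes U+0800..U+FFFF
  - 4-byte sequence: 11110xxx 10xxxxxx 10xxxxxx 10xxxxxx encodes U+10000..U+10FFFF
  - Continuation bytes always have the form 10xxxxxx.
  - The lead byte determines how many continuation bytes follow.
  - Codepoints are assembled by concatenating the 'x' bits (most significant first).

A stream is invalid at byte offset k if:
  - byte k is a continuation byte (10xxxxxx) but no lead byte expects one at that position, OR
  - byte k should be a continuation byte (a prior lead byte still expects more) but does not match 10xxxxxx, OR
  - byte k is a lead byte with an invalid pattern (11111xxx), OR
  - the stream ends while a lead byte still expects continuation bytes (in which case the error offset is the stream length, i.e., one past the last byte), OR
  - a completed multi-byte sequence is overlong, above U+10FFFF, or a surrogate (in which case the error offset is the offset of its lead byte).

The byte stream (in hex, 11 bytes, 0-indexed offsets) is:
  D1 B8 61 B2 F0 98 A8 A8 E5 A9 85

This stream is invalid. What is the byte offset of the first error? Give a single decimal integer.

Answer: 3

Derivation:
Byte[0]=D1: 2-byte lead, need 1 cont bytes. acc=0x11
Byte[1]=B8: continuation. acc=(acc<<6)|0x38=0x478
Completed: cp=U+0478 (starts at byte 0)
Byte[2]=61: 1-byte ASCII. cp=U+0061
Byte[3]=B2: INVALID lead byte (not 0xxx/110x/1110/11110)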